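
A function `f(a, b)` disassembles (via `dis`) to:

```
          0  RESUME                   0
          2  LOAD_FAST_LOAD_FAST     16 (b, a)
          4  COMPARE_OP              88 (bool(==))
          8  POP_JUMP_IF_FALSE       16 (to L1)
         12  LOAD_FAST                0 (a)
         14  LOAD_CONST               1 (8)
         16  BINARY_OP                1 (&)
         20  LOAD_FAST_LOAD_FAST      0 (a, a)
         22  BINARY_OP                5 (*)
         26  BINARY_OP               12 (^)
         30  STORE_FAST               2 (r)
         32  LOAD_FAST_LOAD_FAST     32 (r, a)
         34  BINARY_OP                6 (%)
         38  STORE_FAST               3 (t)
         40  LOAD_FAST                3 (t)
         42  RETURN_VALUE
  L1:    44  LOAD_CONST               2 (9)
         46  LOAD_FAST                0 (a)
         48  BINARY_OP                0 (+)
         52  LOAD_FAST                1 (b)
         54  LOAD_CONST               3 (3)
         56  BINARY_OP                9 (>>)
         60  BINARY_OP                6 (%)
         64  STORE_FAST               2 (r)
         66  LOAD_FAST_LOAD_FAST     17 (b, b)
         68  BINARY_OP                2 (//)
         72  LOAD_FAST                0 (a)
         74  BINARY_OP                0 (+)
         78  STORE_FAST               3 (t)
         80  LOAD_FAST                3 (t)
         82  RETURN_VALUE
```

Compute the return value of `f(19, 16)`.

LOAD_FAST_LOAD_FAST b,a → push 16,19. Stack: [16, 19]
COMPARE_OP bool(==) → 16 vs 19 = False. Stack: [False]
POP_JUMP_IF_FALSE → pop False; jump. Stack: []
LOAD_CONST → push 9. Stack: [9]
LOAD_FAST a → push 19. Stack: [9, 19]
BINARY_OP + → 9 + 19 = 28. Stack: [28]
LOAD_FAST b → push 16. Stack: [28, 16]
LOAD_CONST → push 3. Stack: [28, 16, 3]
BINARY_OP >> → 16 >> 3 = 2. Stack: [28, 2]
BINARY_OP % → 28 % 2 = 0. Stack: [0]
STORE_FAST r → r=0. Stack: []
LOAD_FAST_LOAD_FAST b,b → push 16,16. Stack: [16, 16]
BINARY_OP // → 16 // 16 = 1. Stack: [1]
LOAD_FAST a → push 19. Stack: [1, 19]
BINARY_OP + → 1 + 19 = 20. Stack: [20]
STORE_FAST t → t=20. Stack: []
LOAD_FAST t → push 20. Stack: [20]
RETURN_VALUE → return 20.

20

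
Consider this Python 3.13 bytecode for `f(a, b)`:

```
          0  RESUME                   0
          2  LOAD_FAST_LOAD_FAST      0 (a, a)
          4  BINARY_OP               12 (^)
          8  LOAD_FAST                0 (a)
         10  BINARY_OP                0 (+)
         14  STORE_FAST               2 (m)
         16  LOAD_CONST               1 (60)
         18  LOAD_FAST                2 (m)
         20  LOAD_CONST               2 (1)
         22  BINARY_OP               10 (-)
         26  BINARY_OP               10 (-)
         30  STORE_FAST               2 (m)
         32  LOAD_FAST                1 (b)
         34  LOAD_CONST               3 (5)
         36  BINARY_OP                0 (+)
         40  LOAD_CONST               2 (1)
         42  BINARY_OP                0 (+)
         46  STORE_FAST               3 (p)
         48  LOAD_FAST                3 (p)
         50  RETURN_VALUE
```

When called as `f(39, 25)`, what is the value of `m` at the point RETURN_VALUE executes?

22

LOAD_FAST_LOAD_FAST a,a → push 39,39. Stack: [39, 39]
BINARY_OP ^ → 39 ^ 39 = 0. Stack: [0]
LOAD_FAST a → push 39. Stack: [0, 39]
BINARY_OP + → 0 + 39 = 39. Stack: [39]
STORE_FAST m → m=39. Stack: []
LOAD_CONST → push 60. Stack: [60]
LOAD_FAST m → push 39. Stack: [60, 39]
LOAD_CONST → push 1. Stack: [60, 39, 1]
BINARY_OP - → 39 - 1 = 38. Stack: [60, 38]
BINARY_OP - → 60 - 38 = 22. Stack: [22]
STORE_FAST m → m=22. Stack: []
LOAD_FAST b → push 25. Stack: [25]
LOAD_CONST → push 5. Stack: [25, 5]
BINARY_OP + → 25 + 5 = 30. Stack: [30]
LOAD_CONST → push 1. Stack: [30, 1]
BINARY_OP + → 30 + 1 = 31. Stack: [31]
STORE_FAST p → p=31. Stack: []
LOAD_FAST p → push 31. Stack: [31]
RETURN_VALUE → return 31.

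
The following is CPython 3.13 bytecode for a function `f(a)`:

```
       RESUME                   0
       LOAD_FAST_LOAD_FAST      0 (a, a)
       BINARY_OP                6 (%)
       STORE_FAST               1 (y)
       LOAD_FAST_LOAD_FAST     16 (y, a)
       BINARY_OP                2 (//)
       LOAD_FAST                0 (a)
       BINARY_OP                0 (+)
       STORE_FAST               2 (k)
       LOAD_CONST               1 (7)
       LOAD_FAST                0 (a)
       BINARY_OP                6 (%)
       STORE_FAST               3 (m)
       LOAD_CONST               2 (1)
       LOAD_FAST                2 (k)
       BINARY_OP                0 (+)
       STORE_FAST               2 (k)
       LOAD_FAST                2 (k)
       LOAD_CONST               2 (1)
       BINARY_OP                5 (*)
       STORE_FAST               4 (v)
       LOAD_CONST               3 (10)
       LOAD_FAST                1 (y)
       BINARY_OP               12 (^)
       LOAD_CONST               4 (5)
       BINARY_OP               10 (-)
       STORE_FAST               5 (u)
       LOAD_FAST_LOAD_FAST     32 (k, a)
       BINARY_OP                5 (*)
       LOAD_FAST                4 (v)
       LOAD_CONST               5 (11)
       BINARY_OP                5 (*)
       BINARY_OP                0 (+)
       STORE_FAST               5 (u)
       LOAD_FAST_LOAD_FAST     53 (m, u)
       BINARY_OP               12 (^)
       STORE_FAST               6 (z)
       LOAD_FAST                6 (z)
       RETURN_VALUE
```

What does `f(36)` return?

1740

LOAD_FAST_LOAD_FAST a,a → push 36,36. Stack: [36, 36]
BINARY_OP % → 36 % 36 = 0. Stack: [0]
STORE_FAST y → y=0. Stack: []
LOAD_FAST_LOAD_FAST y,a → push 0,36. Stack: [0, 36]
BINARY_OP // → 0 // 36 = 0. Stack: [0]
LOAD_FAST a → push 36. Stack: [0, 36]
BINARY_OP + → 0 + 36 = 36. Stack: [36]
STORE_FAST k → k=36. Stack: []
LOAD_CONST → push 7. Stack: [7]
LOAD_FAST a → push 36. Stack: [7, 36]
BINARY_OP % → 7 % 36 = 7. Stack: [7]
STORE_FAST m → m=7. Stack: []
LOAD_CONST → push 1. Stack: [1]
LOAD_FAST k → push 36. Stack: [1, 36]
BINARY_OP + → 1 + 36 = 37. Stack: [37]
STORE_FAST k → k=37. Stack: []
LOAD_FAST k → push 37. Stack: [37]
LOAD_CONST → push 1. Stack: [37, 1]
BINARY_OP * → 37 * 1 = 37. Stack: [37]
STORE_FAST v → v=37. Stack: []
LOAD_CONST → push 10. Stack: [10]
LOAD_FAST y → push 0. Stack: [10, 0]
BINARY_OP ^ → 10 ^ 0 = 10. Stack: [10]
LOAD_CONST → push 5. Stack: [10, 5]
BINARY_OP - → 10 - 5 = 5. Stack: [5]
STORE_FAST u → u=5. Stack: []
LOAD_FAST_LOAD_FAST k,a → push 37,36. Stack: [37, 36]
BINARY_OP * → 37 * 36 = 1332. Stack: [1332]
LOAD_FAST v → push 37. Stack: [1332, 37]
LOAD_CONST → push 11. Stack: [1332, 37, 11]
BINARY_OP * → 37 * 11 = 407. Stack: [1332, 407]
BINARY_OP + → 1332 + 407 = 1739. Stack: [1739]
STORE_FAST u → u=1739. Stack: []
LOAD_FAST_LOAD_FAST m,u → push 7,1739. Stack: [7, 1739]
BINARY_OP ^ → 7 ^ 1739 = 1740. Stack: [1740]
STORE_FAST z → z=1740. Stack: []
LOAD_FAST z → push 1740. Stack: [1740]
RETURN_VALUE → return 1740.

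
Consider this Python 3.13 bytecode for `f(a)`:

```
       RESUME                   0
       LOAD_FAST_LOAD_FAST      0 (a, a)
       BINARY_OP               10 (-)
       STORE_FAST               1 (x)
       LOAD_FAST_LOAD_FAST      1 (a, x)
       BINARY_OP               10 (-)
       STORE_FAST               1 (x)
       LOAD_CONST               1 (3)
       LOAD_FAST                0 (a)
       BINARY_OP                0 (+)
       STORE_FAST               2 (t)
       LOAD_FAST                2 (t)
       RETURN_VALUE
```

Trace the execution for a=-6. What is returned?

LOAD_FAST_LOAD_FAST a,a → push -6,-6. Stack: [-6, -6]
BINARY_OP - → -6 - -6 = 0. Stack: [0]
STORE_FAST x → x=0. Stack: []
LOAD_FAST_LOAD_FAST a,x → push -6,0. Stack: [-6, 0]
BINARY_OP - → -6 - 0 = -6. Stack: [-6]
STORE_FAST x → x=-6. Stack: []
LOAD_CONST → push 3. Stack: [3]
LOAD_FAST a → push -6. Stack: [3, -6]
BINARY_OP + → 3 + -6 = -3. Stack: [-3]
STORE_FAST t → t=-3. Stack: []
LOAD_FAST t → push -3. Stack: [-3]
RETURN_VALUE → return -3.

-3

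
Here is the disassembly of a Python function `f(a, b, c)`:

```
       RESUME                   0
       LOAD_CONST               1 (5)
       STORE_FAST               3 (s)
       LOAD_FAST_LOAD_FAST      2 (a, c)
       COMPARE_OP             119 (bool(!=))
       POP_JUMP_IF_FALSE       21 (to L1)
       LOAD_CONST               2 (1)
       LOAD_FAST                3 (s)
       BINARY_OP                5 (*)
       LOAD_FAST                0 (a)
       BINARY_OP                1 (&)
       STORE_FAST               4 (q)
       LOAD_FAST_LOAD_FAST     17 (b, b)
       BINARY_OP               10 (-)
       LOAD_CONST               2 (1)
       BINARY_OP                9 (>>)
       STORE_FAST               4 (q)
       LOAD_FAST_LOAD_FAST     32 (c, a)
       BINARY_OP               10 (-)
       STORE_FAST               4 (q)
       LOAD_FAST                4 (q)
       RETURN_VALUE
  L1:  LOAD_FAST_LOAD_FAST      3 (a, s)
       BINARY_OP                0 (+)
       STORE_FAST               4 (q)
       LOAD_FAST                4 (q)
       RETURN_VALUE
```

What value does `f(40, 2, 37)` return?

-3

LOAD_CONST → push 5. Stack: [5]
STORE_FAST s → s=5. Stack: []
LOAD_FAST_LOAD_FAST a,c → push 40,37. Stack: [40, 37]
COMPARE_OP bool(!=) → 40 vs 37 = True. Stack: [True]
POP_JUMP_IF_FALSE → pop True; no jump. Stack: []
LOAD_CONST → push 1. Stack: [1]
LOAD_FAST s → push 5. Stack: [1, 5]
BINARY_OP * → 1 * 5 = 5. Stack: [5]
LOAD_FAST a → push 40. Stack: [5, 40]
BINARY_OP & → 5 & 40 = 0. Stack: [0]
STORE_FAST q → q=0. Stack: []
LOAD_FAST_LOAD_FAST b,b → push 2,2. Stack: [2, 2]
BINARY_OP - → 2 - 2 = 0. Stack: [0]
LOAD_CONST → push 1. Stack: [0, 1]
BINARY_OP >> → 0 >> 1 = 0. Stack: [0]
STORE_FAST q → q=0. Stack: []
LOAD_FAST_LOAD_FAST c,a → push 37,40. Stack: [37, 40]
BINARY_OP - → 37 - 40 = -3. Stack: [-3]
STORE_FAST q → q=-3. Stack: []
LOAD_FAST q → push -3. Stack: [-3]
RETURN_VALUE → return -3.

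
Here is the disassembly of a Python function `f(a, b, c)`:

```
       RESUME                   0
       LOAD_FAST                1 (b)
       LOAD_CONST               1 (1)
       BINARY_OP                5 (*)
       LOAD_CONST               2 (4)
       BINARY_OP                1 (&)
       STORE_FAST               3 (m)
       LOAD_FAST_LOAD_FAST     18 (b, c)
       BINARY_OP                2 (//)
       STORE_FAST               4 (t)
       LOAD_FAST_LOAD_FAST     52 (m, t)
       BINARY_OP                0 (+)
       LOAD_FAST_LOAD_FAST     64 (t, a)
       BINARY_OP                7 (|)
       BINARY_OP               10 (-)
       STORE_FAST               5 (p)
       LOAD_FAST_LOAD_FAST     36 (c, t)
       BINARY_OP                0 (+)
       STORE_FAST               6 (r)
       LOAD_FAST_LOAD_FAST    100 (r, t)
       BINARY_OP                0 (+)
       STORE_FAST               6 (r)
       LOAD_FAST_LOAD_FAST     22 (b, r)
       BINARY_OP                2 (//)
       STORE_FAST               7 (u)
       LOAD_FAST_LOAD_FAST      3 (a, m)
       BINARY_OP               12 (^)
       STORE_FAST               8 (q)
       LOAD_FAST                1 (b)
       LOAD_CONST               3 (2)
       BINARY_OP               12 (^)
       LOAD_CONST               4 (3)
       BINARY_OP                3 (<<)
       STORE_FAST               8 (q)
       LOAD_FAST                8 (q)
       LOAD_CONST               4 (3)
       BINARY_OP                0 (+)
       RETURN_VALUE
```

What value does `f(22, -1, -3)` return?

LOAD_FAST b → push -1. Stack: [-1]
LOAD_CONST → push 1. Stack: [-1, 1]
BINARY_OP * → -1 * 1 = -1. Stack: [-1]
LOAD_CONST → push 4. Stack: [-1, 4]
BINARY_OP & → -1 & 4 = 4. Stack: [4]
STORE_FAST m → m=4. Stack: []
LOAD_FAST_LOAD_FAST b,c → push -1,-3. Stack: [-1, -3]
BINARY_OP // → -1 // -3 = 0. Stack: [0]
STORE_FAST t → t=0. Stack: []
LOAD_FAST_LOAD_FAST m,t → push 4,0. Stack: [4, 0]
BINARY_OP + → 4 + 0 = 4. Stack: [4]
LOAD_FAST_LOAD_FAST t,a → push 0,22. Stack: [4, 0, 22]
BINARY_OP | → 0 | 22 = 22. Stack: [4, 22]
BINARY_OP - → 4 - 22 = -18. Stack: [-18]
STORE_FAST p → p=-18. Stack: []
LOAD_FAST_LOAD_FAST c,t → push -3,0. Stack: [-3, 0]
BINARY_OP + → -3 + 0 = -3. Stack: [-3]
STORE_FAST r → r=-3. Stack: []
LOAD_FAST_LOAD_FAST r,t → push -3,0. Stack: [-3, 0]
BINARY_OP + → -3 + 0 = -3. Stack: [-3]
STORE_FAST r → r=-3. Stack: []
LOAD_FAST_LOAD_FAST b,r → push -1,-3. Stack: [-1, -3]
BINARY_OP // → -1 // -3 = 0. Stack: [0]
STORE_FAST u → u=0. Stack: []
LOAD_FAST_LOAD_FAST a,m → push 22,4. Stack: [22, 4]
BINARY_OP ^ → 22 ^ 4 = 18. Stack: [18]
STORE_FAST q → q=18. Stack: []
LOAD_FAST b → push -1. Stack: [-1]
LOAD_CONST → push 2. Stack: [-1, 2]
BINARY_OP ^ → -1 ^ 2 = -3. Stack: [-3]
LOAD_CONST → push 3. Stack: [-3, 3]
BINARY_OP << → -3 << 3 = -24. Stack: [-24]
STORE_FAST q → q=-24. Stack: []
LOAD_FAST q → push -24. Stack: [-24]
LOAD_CONST → push 3. Stack: [-24, 3]
BINARY_OP + → -24 + 3 = -21. Stack: [-21]
RETURN_VALUE → return -21.

-21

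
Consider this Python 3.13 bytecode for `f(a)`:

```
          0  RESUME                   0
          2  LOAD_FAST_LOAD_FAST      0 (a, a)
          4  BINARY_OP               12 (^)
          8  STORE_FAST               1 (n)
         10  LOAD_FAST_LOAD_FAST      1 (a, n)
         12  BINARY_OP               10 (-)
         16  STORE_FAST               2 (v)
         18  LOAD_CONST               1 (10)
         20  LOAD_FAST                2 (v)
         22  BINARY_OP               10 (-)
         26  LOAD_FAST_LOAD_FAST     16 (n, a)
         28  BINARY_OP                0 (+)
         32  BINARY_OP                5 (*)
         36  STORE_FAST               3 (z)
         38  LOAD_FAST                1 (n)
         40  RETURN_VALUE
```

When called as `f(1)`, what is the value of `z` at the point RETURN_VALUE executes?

LOAD_FAST_LOAD_FAST a,a → push 1,1. Stack: [1, 1]
BINARY_OP ^ → 1 ^ 1 = 0. Stack: [0]
STORE_FAST n → n=0. Stack: []
LOAD_FAST_LOAD_FAST a,n → push 1,0. Stack: [1, 0]
BINARY_OP - → 1 - 0 = 1. Stack: [1]
STORE_FAST v → v=1. Stack: []
LOAD_CONST → push 10. Stack: [10]
LOAD_FAST v → push 1. Stack: [10, 1]
BINARY_OP - → 10 - 1 = 9. Stack: [9]
LOAD_FAST_LOAD_FAST n,a → push 0,1. Stack: [9, 0, 1]
BINARY_OP + → 0 + 1 = 1. Stack: [9, 1]
BINARY_OP * → 9 * 1 = 9. Stack: [9]
STORE_FAST z → z=9. Stack: []
LOAD_FAST n → push 0. Stack: [0]
RETURN_VALUE → return 0.

9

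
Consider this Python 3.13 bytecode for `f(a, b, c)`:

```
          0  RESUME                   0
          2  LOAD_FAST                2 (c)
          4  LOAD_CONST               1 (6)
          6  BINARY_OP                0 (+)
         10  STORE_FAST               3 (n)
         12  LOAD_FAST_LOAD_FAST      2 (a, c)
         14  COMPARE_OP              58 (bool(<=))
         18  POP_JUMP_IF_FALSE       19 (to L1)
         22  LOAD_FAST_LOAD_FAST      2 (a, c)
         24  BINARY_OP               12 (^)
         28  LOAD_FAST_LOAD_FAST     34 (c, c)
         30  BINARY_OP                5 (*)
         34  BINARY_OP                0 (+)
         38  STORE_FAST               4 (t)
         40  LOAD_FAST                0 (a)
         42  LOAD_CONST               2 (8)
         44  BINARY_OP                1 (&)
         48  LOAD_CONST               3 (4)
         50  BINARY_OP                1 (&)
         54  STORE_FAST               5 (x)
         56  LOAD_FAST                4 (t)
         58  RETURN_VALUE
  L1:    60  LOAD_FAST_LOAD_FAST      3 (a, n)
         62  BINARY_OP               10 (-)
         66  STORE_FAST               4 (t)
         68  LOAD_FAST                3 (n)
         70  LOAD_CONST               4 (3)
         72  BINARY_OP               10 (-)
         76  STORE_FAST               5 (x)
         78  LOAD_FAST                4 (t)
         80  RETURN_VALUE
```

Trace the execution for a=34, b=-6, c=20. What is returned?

LOAD_FAST c → push 20. Stack: [20]
LOAD_CONST → push 6. Stack: [20, 6]
BINARY_OP + → 20 + 6 = 26. Stack: [26]
STORE_FAST n → n=26. Stack: []
LOAD_FAST_LOAD_FAST a,c → push 34,20. Stack: [34, 20]
COMPARE_OP bool(<=) → 34 vs 20 = False. Stack: [False]
POP_JUMP_IF_FALSE → pop False; jump. Stack: []
LOAD_FAST_LOAD_FAST a,n → push 34,26. Stack: [34, 26]
BINARY_OP - → 34 - 26 = 8. Stack: [8]
STORE_FAST t → t=8. Stack: []
LOAD_FAST n → push 26. Stack: [26]
LOAD_CONST → push 3. Stack: [26, 3]
BINARY_OP - → 26 - 3 = 23. Stack: [23]
STORE_FAST x → x=23. Stack: []
LOAD_FAST t → push 8. Stack: [8]
RETURN_VALUE → return 8.

8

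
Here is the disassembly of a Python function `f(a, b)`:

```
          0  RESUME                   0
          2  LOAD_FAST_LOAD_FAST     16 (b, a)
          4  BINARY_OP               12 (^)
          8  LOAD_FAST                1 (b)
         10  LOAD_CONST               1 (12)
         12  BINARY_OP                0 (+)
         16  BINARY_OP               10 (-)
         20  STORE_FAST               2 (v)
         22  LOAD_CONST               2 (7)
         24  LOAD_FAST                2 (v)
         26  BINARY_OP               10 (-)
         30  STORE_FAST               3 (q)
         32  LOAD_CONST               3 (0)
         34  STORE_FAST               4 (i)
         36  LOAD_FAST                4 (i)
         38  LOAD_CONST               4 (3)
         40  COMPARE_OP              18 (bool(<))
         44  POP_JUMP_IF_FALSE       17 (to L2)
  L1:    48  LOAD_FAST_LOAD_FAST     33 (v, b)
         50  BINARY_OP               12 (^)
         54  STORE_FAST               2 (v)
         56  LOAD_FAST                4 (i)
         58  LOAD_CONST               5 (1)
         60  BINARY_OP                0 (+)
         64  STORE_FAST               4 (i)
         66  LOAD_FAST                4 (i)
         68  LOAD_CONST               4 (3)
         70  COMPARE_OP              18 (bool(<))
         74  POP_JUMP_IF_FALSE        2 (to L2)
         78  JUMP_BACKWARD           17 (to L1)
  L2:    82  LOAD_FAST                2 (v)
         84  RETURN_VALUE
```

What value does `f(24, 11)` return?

-9

LOAD_FAST_LOAD_FAST b,a → push 11,24. Stack: [11, 24]
BINARY_OP ^ → 11 ^ 24 = 19. Stack: [19]
LOAD_FAST b → push 11. Stack: [19, 11]
LOAD_CONST → push 12. Stack: [19, 11, 12]
BINARY_OP + → 11 + 12 = 23. Stack: [19, 23]
BINARY_OP - → 19 - 23 = -4. Stack: [-4]
STORE_FAST v → v=-4. Stack: []
LOAD_CONST → push 7. Stack: [7]
LOAD_FAST v → push -4. Stack: [7, -4]
BINARY_OP - → 7 - -4 = 11. Stack: [11]
STORE_FAST q → q=11. Stack: []
LOAD_CONST → push 0. Stack: [0]
STORE_FAST i → i=0. Stack: []
LOAD_FAST i → push 0. Stack: [0]
LOAD_CONST → push 3. Stack: [0, 3]
COMPARE_OP bool(<) → 0 vs 3 = True. Stack: [True]
POP_JUMP_IF_FALSE → pop True; no jump. Stack: []
LOAD_FAST_LOAD_FAST v,b → push -4,11. Stack: [-4, 11]
BINARY_OP ^ → -4 ^ 11 = -9. Stack: [-9]
STORE_FAST v → v=-9. Stack: []
LOAD_FAST i → push 0. Stack: [0]
LOAD_CONST → push 1. Stack: [0, 1]
BINARY_OP + → 0 + 1 = 1. Stack: [1]
STORE_FAST i → i=1. Stack: []
LOAD_FAST i → push 1. Stack: [1]
LOAD_CONST → push 3. Stack: [1, 3]
COMPARE_OP bool(<) → 1 vs 3 = True. Stack: [True]
POP_JUMP_IF_FALSE → pop True; no jump. Stack: []
LOAD_FAST_LOAD_FAST v,b → push -9,11. Stack: [-9, 11]
BINARY_OP ^ → -9 ^ 11 = -4. Stack: [-4]
STORE_FAST v → v=-4. Stack: []
LOAD_FAST i → push 1. Stack: [1]
LOAD_CONST → push 1. Stack: [1, 1]
BINARY_OP + → 1 + 1 = 2. Stack: [2]
STORE_FAST i → i=2. Stack: []
LOAD_FAST i → push 2. Stack: [2]
LOAD_CONST → push 3. Stack: [2, 3]
COMPARE_OP bool(<) → 2 vs 3 = True. Stack: [True]
POP_JUMP_IF_FALSE → pop True; no jump. Stack: []
LOAD_FAST_LOAD_FAST v,b → push -4,11. Stack: [-4, 11]
BINARY_OP ^ → -4 ^ 11 = -9. Stack: [-9]
STORE_FAST v → v=-9. Stack: []
LOAD_FAST i → push 2. Stack: [2]
LOAD_CONST → push 1. Stack: [2, 1]
BINARY_OP + → 2 + 1 = 3. Stack: [3]
STORE_FAST i → i=3. Stack: []
LOAD_FAST i → push 3. Stack: [3]
LOAD_CONST → push 3. Stack: [3, 3]
COMPARE_OP bool(<) → 3 vs 3 = False. Stack: [False]
POP_JUMP_IF_FALSE → pop False; jump. Stack: []
LOAD_FAST v → push -9. Stack: [-9]
RETURN_VALUE → return -9.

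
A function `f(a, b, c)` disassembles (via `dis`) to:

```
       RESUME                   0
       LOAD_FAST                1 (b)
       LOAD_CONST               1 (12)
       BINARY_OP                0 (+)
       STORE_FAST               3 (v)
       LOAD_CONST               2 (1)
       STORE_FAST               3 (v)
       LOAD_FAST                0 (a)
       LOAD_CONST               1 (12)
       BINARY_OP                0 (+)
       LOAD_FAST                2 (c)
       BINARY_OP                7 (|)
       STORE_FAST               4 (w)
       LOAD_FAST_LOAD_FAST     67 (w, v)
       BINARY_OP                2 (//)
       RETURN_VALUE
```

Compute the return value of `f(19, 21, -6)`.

-1

LOAD_FAST b → push 21. Stack: [21]
LOAD_CONST → push 12. Stack: [21, 12]
BINARY_OP + → 21 + 12 = 33. Stack: [33]
STORE_FAST v → v=33. Stack: []
LOAD_CONST → push 1. Stack: [1]
STORE_FAST v → v=1. Stack: []
LOAD_FAST a → push 19. Stack: [19]
LOAD_CONST → push 12. Stack: [19, 12]
BINARY_OP + → 19 + 12 = 31. Stack: [31]
LOAD_FAST c → push -6. Stack: [31, -6]
BINARY_OP | → 31 | -6 = -1. Stack: [-1]
STORE_FAST w → w=-1. Stack: []
LOAD_FAST_LOAD_FAST w,v → push -1,1. Stack: [-1, 1]
BINARY_OP // → -1 // 1 = -1. Stack: [-1]
RETURN_VALUE → return -1.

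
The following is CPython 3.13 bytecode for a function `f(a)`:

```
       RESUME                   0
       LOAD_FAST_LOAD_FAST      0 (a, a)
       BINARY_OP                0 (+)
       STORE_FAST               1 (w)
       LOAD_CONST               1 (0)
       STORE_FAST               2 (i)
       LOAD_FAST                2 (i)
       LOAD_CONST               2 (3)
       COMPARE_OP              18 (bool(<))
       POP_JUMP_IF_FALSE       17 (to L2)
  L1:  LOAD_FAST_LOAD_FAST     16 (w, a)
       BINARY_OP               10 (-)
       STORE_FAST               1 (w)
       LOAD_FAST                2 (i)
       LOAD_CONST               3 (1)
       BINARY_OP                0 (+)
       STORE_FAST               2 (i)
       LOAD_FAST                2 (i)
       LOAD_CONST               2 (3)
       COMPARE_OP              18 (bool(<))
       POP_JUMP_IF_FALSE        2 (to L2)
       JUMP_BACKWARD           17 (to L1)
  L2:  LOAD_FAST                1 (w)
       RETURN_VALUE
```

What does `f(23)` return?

LOAD_FAST_LOAD_FAST a,a → push 23,23. Stack: [23, 23]
BINARY_OP + → 23 + 23 = 46. Stack: [46]
STORE_FAST w → w=46. Stack: []
LOAD_CONST → push 0. Stack: [0]
STORE_FAST i → i=0. Stack: []
LOAD_FAST i → push 0. Stack: [0]
LOAD_CONST → push 3. Stack: [0, 3]
COMPARE_OP bool(<) → 0 vs 3 = True. Stack: [True]
POP_JUMP_IF_FALSE → pop True; no jump. Stack: []
LOAD_FAST_LOAD_FAST w,a → push 46,23. Stack: [46, 23]
BINARY_OP - → 46 - 23 = 23. Stack: [23]
STORE_FAST w → w=23. Stack: []
LOAD_FAST i → push 0. Stack: [0]
LOAD_CONST → push 1. Stack: [0, 1]
BINARY_OP + → 0 + 1 = 1. Stack: [1]
STORE_FAST i → i=1. Stack: []
LOAD_FAST i → push 1. Stack: [1]
LOAD_CONST → push 3. Stack: [1, 3]
COMPARE_OP bool(<) → 1 vs 3 = True. Stack: [True]
POP_JUMP_IF_FALSE → pop True; no jump. Stack: []
LOAD_FAST_LOAD_FAST w,a → push 23,23. Stack: [23, 23]
BINARY_OP - → 23 - 23 = 0. Stack: [0]
STORE_FAST w → w=0. Stack: []
LOAD_FAST i → push 1. Stack: [1]
LOAD_CONST → push 1. Stack: [1, 1]
BINARY_OP + → 1 + 1 = 2. Stack: [2]
STORE_FAST i → i=2. Stack: []
LOAD_FAST i → push 2. Stack: [2]
LOAD_CONST → push 3. Stack: [2, 3]
COMPARE_OP bool(<) → 2 vs 3 = True. Stack: [True]
POP_JUMP_IF_FALSE → pop True; no jump. Stack: []
LOAD_FAST_LOAD_FAST w,a → push 0,23. Stack: [0, 23]
BINARY_OP - → 0 - 23 = -23. Stack: [-23]
STORE_FAST w → w=-23. Stack: []
LOAD_FAST i → push 2. Stack: [2]
LOAD_CONST → push 1. Stack: [2, 1]
BINARY_OP + → 2 + 1 = 3. Stack: [3]
STORE_FAST i → i=3. Stack: []
LOAD_FAST i → push 3. Stack: [3]
LOAD_CONST → push 3. Stack: [3, 3]
COMPARE_OP bool(<) → 3 vs 3 = False. Stack: [False]
POP_JUMP_IF_FALSE → pop False; jump. Stack: []
LOAD_FAST w → push -23. Stack: [-23]
RETURN_VALUE → return -23.

-23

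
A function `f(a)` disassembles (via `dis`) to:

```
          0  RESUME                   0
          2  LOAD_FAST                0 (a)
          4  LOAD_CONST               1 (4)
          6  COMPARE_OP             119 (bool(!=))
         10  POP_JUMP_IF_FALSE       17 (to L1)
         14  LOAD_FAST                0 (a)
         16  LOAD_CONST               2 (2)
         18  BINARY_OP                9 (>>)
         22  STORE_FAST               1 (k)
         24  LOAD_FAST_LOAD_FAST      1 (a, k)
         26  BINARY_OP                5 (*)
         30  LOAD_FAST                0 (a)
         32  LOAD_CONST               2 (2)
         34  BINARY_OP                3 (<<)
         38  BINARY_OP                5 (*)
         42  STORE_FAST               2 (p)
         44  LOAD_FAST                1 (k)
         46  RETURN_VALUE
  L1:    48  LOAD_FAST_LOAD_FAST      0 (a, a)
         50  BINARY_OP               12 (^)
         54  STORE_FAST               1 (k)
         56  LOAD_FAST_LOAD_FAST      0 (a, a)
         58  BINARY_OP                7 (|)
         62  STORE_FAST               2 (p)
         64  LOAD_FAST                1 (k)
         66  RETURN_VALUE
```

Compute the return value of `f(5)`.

1

LOAD_FAST a → push 5. Stack: [5]
LOAD_CONST → push 4. Stack: [5, 4]
COMPARE_OP bool(!=) → 5 vs 4 = True. Stack: [True]
POP_JUMP_IF_FALSE → pop True; no jump. Stack: []
LOAD_FAST a → push 5. Stack: [5]
LOAD_CONST → push 2. Stack: [5, 2]
BINARY_OP >> → 5 >> 2 = 1. Stack: [1]
STORE_FAST k → k=1. Stack: []
LOAD_FAST_LOAD_FAST a,k → push 5,1. Stack: [5, 1]
BINARY_OP * → 5 * 1 = 5. Stack: [5]
LOAD_FAST a → push 5. Stack: [5, 5]
LOAD_CONST → push 2. Stack: [5, 5, 2]
BINARY_OP << → 5 << 2 = 20. Stack: [5, 20]
BINARY_OP * → 5 * 20 = 100. Stack: [100]
STORE_FAST p → p=100. Stack: []
LOAD_FAST k → push 1. Stack: [1]
RETURN_VALUE → return 1.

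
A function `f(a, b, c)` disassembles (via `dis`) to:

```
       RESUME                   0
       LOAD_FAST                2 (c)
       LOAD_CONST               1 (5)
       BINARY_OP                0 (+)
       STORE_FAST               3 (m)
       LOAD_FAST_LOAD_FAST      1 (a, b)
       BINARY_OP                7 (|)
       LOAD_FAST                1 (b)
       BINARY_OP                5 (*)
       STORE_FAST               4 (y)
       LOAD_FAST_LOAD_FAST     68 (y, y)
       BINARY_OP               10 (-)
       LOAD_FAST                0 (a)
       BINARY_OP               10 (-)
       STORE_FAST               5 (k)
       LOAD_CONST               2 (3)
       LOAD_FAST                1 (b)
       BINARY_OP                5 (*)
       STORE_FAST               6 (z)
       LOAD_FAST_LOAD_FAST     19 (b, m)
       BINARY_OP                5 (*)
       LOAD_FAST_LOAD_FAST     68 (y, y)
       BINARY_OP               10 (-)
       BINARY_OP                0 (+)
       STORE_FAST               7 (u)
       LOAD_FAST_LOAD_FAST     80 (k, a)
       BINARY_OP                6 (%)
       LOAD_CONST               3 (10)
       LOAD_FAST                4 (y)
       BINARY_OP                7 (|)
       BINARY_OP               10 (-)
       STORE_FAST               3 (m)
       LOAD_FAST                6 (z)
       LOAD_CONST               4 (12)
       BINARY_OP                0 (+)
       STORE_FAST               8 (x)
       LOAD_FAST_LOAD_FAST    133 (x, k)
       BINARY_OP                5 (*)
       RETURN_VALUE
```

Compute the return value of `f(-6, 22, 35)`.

LOAD_FAST c → push 35. Stack: [35]
LOAD_CONST → push 5. Stack: [35, 5]
BINARY_OP + → 35 + 5 = 40. Stack: [40]
STORE_FAST m → m=40. Stack: []
LOAD_FAST_LOAD_FAST a,b → push -6,22. Stack: [-6, 22]
BINARY_OP | → -6 | 22 = -2. Stack: [-2]
LOAD_FAST b → push 22. Stack: [-2, 22]
BINARY_OP * → -2 * 22 = -44. Stack: [-44]
STORE_FAST y → y=-44. Stack: []
LOAD_FAST_LOAD_FAST y,y → push -44,-44. Stack: [-44, -44]
BINARY_OP - → -44 - -44 = 0. Stack: [0]
LOAD_FAST a → push -6. Stack: [0, -6]
BINARY_OP - → 0 - -6 = 6. Stack: [6]
STORE_FAST k → k=6. Stack: []
LOAD_CONST → push 3. Stack: [3]
LOAD_FAST b → push 22. Stack: [3, 22]
BINARY_OP * → 3 * 22 = 66. Stack: [66]
STORE_FAST z → z=66. Stack: []
LOAD_FAST_LOAD_FAST b,m → push 22,40. Stack: [22, 40]
BINARY_OP * → 22 * 40 = 880. Stack: [880]
LOAD_FAST_LOAD_FAST y,y → push -44,-44. Stack: [880, -44, -44]
BINARY_OP - → -44 - -44 = 0. Stack: [880, 0]
BINARY_OP + → 880 + 0 = 880. Stack: [880]
STORE_FAST u → u=880. Stack: []
LOAD_FAST_LOAD_FAST k,a → push 6,-6. Stack: [6, -6]
BINARY_OP % → 6 % -6 = 0. Stack: [0]
LOAD_CONST → push 10. Stack: [0, 10]
LOAD_FAST y → push -44. Stack: [0, 10, -44]
BINARY_OP | → 10 | -44 = -34. Stack: [0, -34]
BINARY_OP - → 0 - -34 = 34. Stack: [34]
STORE_FAST m → m=34. Stack: []
LOAD_FAST z → push 66. Stack: [66]
LOAD_CONST → push 12. Stack: [66, 12]
BINARY_OP + → 66 + 12 = 78. Stack: [78]
STORE_FAST x → x=78. Stack: []
LOAD_FAST_LOAD_FAST x,k → push 78,6. Stack: [78, 6]
BINARY_OP * → 78 * 6 = 468. Stack: [468]
RETURN_VALUE → return 468.

468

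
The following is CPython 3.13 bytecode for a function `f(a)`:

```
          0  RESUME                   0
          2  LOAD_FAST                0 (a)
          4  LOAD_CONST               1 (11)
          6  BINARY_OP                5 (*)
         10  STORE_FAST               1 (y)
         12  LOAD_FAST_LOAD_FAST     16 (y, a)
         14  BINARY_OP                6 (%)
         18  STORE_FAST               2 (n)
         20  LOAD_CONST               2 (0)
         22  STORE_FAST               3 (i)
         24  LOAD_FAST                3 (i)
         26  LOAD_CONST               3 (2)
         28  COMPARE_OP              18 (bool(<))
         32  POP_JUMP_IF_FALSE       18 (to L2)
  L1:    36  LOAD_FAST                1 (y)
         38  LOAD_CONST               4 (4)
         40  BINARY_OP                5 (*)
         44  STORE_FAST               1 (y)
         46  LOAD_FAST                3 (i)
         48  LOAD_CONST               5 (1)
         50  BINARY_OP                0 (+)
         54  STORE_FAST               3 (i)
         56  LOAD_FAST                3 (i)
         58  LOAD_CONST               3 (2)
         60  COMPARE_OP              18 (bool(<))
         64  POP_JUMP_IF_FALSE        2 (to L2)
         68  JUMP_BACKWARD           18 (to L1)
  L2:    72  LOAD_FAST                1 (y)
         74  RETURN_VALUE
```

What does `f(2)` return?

352

LOAD_FAST a → push 2. Stack: [2]
LOAD_CONST → push 11. Stack: [2, 11]
BINARY_OP * → 2 * 11 = 22. Stack: [22]
STORE_FAST y → y=22. Stack: []
LOAD_FAST_LOAD_FAST y,a → push 22,2. Stack: [22, 2]
BINARY_OP % → 22 % 2 = 0. Stack: [0]
STORE_FAST n → n=0. Stack: []
LOAD_CONST → push 0. Stack: [0]
STORE_FAST i → i=0. Stack: []
LOAD_FAST i → push 0. Stack: [0]
LOAD_CONST → push 2. Stack: [0, 2]
COMPARE_OP bool(<) → 0 vs 2 = True. Stack: [True]
POP_JUMP_IF_FALSE → pop True; no jump. Stack: []
LOAD_FAST y → push 22. Stack: [22]
LOAD_CONST → push 4. Stack: [22, 4]
BINARY_OP * → 22 * 4 = 88. Stack: [88]
STORE_FAST y → y=88. Stack: []
LOAD_FAST i → push 0. Stack: [0]
LOAD_CONST → push 1. Stack: [0, 1]
BINARY_OP + → 0 + 1 = 1. Stack: [1]
STORE_FAST i → i=1. Stack: []
LOAD_FAST i → push 1. Stack: [1]
LOAD_CONST → push 2. Stack: [1, 2]
COMPARE_OP bool(<) → 1 vs 2 = True. Stack: [True]
POP_JUMP_IF_FALSE → pop True; no jump. Stack: []
LOAD_FAST y → push 88. Stack: [88]
LOAD_CONST → push 4. Stack: [88, 4]
BINARY_OP * → 88 * 4 = 352. Stack: [352]
STORE_FAST y → y=352. Stack: []
LOAD_FAST i → push 1. Stack: [1]
LOAD_CONST → push 1. Stack: [1, 1]
BINARY_OP + → 1 + 1 = 2. Stack: [2]
STORE_FAST i → i=2. Stack: []
LOAD_FAST i → push 2. Stack: [2]
LOAD_CONST → push 2. Stack: [2, 2]
COMPARE_OP bool(<) → 2 vs 2 = False. Stack: [False]
POP_JUMP_IF_FALSE → pop False; jump. Stack: []
LOAD_FAST y → push 352. Stack: [352]
RETURN_VALUE → return 352.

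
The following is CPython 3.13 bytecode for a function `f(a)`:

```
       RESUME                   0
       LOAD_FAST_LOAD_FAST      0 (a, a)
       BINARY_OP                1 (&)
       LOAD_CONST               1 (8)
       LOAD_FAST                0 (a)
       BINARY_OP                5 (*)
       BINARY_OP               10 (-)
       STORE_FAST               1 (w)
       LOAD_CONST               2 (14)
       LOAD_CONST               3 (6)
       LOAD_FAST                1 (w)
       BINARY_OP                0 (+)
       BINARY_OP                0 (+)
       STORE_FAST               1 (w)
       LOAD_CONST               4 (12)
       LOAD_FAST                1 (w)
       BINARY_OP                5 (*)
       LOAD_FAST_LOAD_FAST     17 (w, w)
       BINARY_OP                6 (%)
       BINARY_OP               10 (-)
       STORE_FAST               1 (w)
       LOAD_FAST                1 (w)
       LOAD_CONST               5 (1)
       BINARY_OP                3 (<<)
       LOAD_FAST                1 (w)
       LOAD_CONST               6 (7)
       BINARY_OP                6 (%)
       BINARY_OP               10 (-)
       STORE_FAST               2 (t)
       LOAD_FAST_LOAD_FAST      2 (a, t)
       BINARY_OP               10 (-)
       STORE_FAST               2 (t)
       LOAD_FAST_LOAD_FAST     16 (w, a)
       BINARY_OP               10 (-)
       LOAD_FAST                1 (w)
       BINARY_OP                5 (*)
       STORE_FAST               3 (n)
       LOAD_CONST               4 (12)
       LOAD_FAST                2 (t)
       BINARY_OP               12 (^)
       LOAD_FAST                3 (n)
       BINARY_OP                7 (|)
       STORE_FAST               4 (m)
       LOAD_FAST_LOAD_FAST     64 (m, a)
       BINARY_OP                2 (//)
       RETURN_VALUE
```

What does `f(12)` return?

49962

LOAD_FAST_LOAD_FAST a,a → push 12,12. Stack: [12, 12]
BINARY_OP & → 12 & 12 = 12. Stack: [12]
LOAD_CONST → push 8. Stack: [12, 8]
LOAD_FAST a → push 12. Stack: [12, 8, 12]
BINARY_OP * → 8 * 12 = 96. Stack: [12, 96]
BINARY_OP - → 12 - 96 = -84. Stack: [-84]
STORE_FAST w → w=-84. Stack: []
LOAD_CONST → push 14. Stack: [14]
LOAD_CONST → push 6. Stack: [14, 6]
LOAD_FAST w → push -84. Stack: [14, 6, -84]
BINARY_OP + → 6 + -84 = -78. Stack: [14, -78]
BINARY_OP + → 14 + -78 = -64. Stack: [-64]
STORE_FAST w → w=-64. Stack: []
LOAD_CONST → push 12. Stack: [12]
LOAD_FAST w → push -64. Stack: [12, -64]
BINARY_OP * → 12 * -64 = -768. Stack: [-768]
LOAD_FAST_LOAD_FAST w,w → push -64,-64. Stack: [-768, -64, -64]
BINARY_OP % → -64 % -64 = 0. Stack: [-768, 0]
BINARY_OP - → -768 - 0 = -768. Stack: [-768]
STORE_FAST w → w=-768. Stack: []
LOAD_FAST w → push -768. Stack: [-768]
LOAD_CONST → push 1. Stack: [-768, 1]
BINARY_OP << → -768 << 1 = -1536. Stack: [-1536]
LOAD_FAST w → push -768. Stack: [-1536, -768]
LOAD_CONST → push 7. Stack: [-1536, -768, 7]
BINARY_OP % → -768 % 7 = 2. Stack: [-1536, 2]
BINARY_OP - → -1536 - 2 = -1538. Stack: [-1538]
STORE_FAST t → t=-1538. Stack: []
LOAD_FAST_LOAD_FAST a,t → push 12,-1538. Stack: [12, -1538]
BINARY_OP - → 12 - -1538 = 1550. Stack: [1550]
STORE_FAST t → t=1550. Stack: []
LOAD_FAST_LOAD_FAST w,a → push -768,12. Stack: [-768, 12]
BINARY_OP - → -768 - 12 = -780. Stack: [-780]
LOAD_FAST w → push -768. Stack: [-780, -768]
BINARY_OP * → -780 * -768 = 599040. Stack: [599040]
STORE_FAST n → n=599040. Stack: []
LOAD_CONST → push 12. Stack: [12]
LOAD_FAST t → push 1550. Stack: [12, 1550]
BINARY_OP ^ → 12 ^ 1550 = 1538. Stack: [1538]
LOAD_FAST n → push 599040. Stack: [1538, 599040]
BINARY_OP | → 1538 | 599040 = 599554. Stack: [599554]
STORE_FAST m → m=599554. Stack: []
LOAD_FAST_LOAD_FAST m,a → push 599554,12. Stack: [599554, 12]
BINARY_OP // → 599554 // 12 = 49962. Stack: [49962]
RETURN_VALUE → return 49962.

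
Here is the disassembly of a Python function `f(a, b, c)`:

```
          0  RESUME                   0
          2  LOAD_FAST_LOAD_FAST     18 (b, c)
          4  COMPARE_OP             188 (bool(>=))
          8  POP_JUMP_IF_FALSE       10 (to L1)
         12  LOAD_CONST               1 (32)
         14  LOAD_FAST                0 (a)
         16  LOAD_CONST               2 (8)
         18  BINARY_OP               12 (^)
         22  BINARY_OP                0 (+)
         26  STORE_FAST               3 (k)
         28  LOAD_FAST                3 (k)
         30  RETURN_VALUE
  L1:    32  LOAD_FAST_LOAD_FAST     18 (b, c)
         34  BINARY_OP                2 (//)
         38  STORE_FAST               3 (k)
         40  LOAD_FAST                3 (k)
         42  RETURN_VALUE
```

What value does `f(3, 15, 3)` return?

43

LOAD_FAST_LOAD_FAST b,c → push 15,3. Stack: [15, 3]
COMPARE_OP bool(>=) → 15 vs 3 = True. Stack: [True]
POP_JUMP_IF_FALSE → pop True; no jump. Stack: []
LOAD_CONST → push 32. Stack: [32]
LOAD_FAST a → push 3. Stack: [32, 3]
LOAD_CONST → push 8. Stack: [32, 3, 8]
BINARY_OP ^ → 3 ^ 8 = 11. Stack: [32, 11]
BINARY_OP + → 32 + 11 = 43. Stack: [43]
STORE_FAST k → k=43. Stack: []
LOAD_FAST k → push 43. Stack: [43]
RETURN_VALUE → return 43.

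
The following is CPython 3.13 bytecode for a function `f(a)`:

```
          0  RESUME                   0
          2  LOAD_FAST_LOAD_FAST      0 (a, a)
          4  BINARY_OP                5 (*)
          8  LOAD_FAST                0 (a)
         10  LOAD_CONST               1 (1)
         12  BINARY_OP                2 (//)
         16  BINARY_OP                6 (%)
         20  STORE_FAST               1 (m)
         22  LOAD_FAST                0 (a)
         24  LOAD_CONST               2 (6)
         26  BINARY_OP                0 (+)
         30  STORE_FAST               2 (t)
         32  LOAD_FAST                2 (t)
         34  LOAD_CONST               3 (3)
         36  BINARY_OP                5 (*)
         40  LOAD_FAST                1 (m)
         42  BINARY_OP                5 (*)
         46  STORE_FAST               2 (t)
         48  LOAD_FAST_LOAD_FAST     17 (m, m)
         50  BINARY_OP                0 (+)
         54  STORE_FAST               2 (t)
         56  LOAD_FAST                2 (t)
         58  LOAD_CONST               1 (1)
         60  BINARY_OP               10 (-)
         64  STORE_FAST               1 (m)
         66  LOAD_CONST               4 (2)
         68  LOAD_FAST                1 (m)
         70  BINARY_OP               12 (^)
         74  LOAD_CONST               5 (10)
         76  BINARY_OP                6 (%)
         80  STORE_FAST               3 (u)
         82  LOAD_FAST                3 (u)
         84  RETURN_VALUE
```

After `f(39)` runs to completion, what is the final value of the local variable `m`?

LOAD_FAST_LOAD_FAST a,a → push 39,39. Stack: [39, 39]
BINARY_OP * → 39 * 39 = 1521. Stack: [1521]
LOAD_FAST a → push 39. Stack: [1521, 39]
LOAD_CONST → push 1. Stack: [1521, 39, 1]
BINARY_OP // → 39 // 1 = 39. Stack: [1521, 39]
BINARY_OP % → 1521 % 39 = 0. Stack: [0]
STORE_FAST m → m=0. Stack: []
LOAD_FAST a → push 39. Stack: [39]
LOAD_CONST → push 6. Stack: [39, 6]
BINARY_OP + → 39 + 6 = 45. Stack: [45]
STORE_FAST t → t=45. Stack: []
LOAD_FAST t → push 45. Stack: [45]
LOAD_CONST → push 3. Stack: [45, 3]
BINARY_OP * → 45 * 3 = 135. Stack: [135]
LOAD_FAST m → push 0. Stack: [135, 0]
BINARY_OP * → 135 * 0 = 0. Stack: [0]
STORE_FAST t → t=0. Stack: []
LOAD_FAST_LOAD_FAST m,m → push 0,0. Stack: [0, 0]
BINARY_OP + → 0 + 0 = 0. Stack: [0]
STORE_FAST t → t=0. Stack: []
LOAD_FAST t → push 0. Stack: [0]
LOAD_CONST → push 1. Stack: [0, 1]
BINARY_OP - → 0 - 1 = -1. Stack: [-1]
STORE_FAST m → m=-1. Stack: []
LOAD_CONST → push 2. Stack: [2]
LOAD_FAST m → push -1. Stack: [2, -1]
BINARY_OP ^ → 2 ^ -1 = -3. Stack: [-3]
LOAD_CONST → push 10. Stack: [-3, 10]
BINARY_OP % → -3 % 10 = 7. Stack: [7]
STORE_FAST u → u=7. Stack: []
LOAD_FAST u → push 7. Stack: [7]
RETURN_VALUE → return 7.

-1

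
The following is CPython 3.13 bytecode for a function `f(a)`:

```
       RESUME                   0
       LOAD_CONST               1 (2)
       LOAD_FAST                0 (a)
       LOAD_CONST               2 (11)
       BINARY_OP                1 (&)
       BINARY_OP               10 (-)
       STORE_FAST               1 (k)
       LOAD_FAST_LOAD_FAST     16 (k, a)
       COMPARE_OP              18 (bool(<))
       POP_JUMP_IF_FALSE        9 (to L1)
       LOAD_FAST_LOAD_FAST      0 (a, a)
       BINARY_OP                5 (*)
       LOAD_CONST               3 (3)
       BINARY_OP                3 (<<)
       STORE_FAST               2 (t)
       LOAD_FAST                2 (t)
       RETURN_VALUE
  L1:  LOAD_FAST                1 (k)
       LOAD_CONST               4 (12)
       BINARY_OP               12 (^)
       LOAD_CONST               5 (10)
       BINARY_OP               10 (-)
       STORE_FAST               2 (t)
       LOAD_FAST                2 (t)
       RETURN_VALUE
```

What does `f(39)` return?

12168

LOAD_CONST → push 2. Stack: [2]
LOAD_FAST a → push 39. Stack: [2, 39]
LOAD_CONST → push 11. Stack: [2, 39, 11]
BINARY_OP & → 39 & 11 = 3. Stack: [2, 3]
BINARY_OP - → 2 - 3 = -1. Stack: [-1]
STORE_FAST k → k=-1. Stack: []
LOAD_FAST_LOAD_FAST k,a → push -1,39. Stack: [-1, 39]
COMPARE_OP bool(<) → -1 vs 39 = True. Stack: [True]
POP_JUMP_IF_FALSE → pop True; no jump. Stack: []
LOAD_FAST_LOAD_FAST a,a → push 39,39. Stack: [39, 39]
BINARY_OP * → 39 * 39 = 1521. Stack: [1521]
LOAD_CONST → push 3. Stack: [1521, 3]
BINARY_OP << → 1521 << 3 = 12168. Stack: [12168]
STORE_FAST t → t=12168. Stack: []
LOAD_FAST t → push 12168. Stack: [12168]
RETURN_VALUE → return 12168.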